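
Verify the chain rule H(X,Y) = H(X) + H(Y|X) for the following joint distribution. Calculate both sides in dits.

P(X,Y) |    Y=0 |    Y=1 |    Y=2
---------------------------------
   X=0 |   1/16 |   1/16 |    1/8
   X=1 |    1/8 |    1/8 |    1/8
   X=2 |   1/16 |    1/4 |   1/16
H(X,Y) = 0.9031, H(X) = 0.4700, H(Y|X) = 0.4331 (all in dits)

Chain rule: H(X,Y) = H(X) + H(Y|X)

Left side — joint entropy directly:
H(X,Y) = -Σ p(x,y) log p(x,y) = 0.9031 dits

Right side — compute H(Y|X) from the conditional distributions:
P(X) = (1/4, 3/8, 3/8), so H(X) = 0.4700 dits
H(Y|X) = Σ_x P(X=x) · H(Y|X=x):
  P(Y|X=0) = (1/4, 1/4, 1/2), H(Y|X=0) = 0.4515, weight P(X=0) = 1/4
  P(Y|X=1) = (1/3, 1/3, 1/3), H(Y|X=1) = 0.4771, weight P(X=1) = 3/8
  P(Y|X=2) = (1/6, 2/3, 1/6), H(Y|X=2) = 0.3768, weight P(X=2) = 3/8
H(Y|X) = 0.4331 dits

H(X) + H(Y|X) = 0.4700 + 0.4331 = 0.9031 dits

Both sides equal 0.9031 dits. ✓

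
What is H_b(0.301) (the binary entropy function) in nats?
0.6117 nats

The binary entropy function is:
H(p) = -p log(p) - (1-p) log(1-p)

H(0.301) = -0.301 × log_e(0.301) - 0.699 × log_e(0.699)
H(0.301) = 0.6117 nats

Note: Binary entropy is maximized at p=0.5 (H=1 bit) and minimized at p=0 or p=1 (H=0).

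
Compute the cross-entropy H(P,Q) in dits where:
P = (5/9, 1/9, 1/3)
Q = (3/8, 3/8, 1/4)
0.4847 dits

Cross-entropy: H(P,Q) = -Σ p(x) log q(x)

Alternatively: H(P,Q) = H(P) + D_KL(P||Q)
H(P) = 0.4069 dits
D_KL(P||Q) = 0.0778 dits

H(P,Q) = 0.4069 + 0.0778 = 0.4847 dits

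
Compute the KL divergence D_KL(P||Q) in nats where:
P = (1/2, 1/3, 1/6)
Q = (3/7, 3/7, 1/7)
0.0190 nats

KL divergence: D_KL(P||Q) = Σ p(x) log(p(x)/q(x))

Computing term by term:
  x=0: 1/2 × log_e[(1/2)/(3/7)] = 1/2 × 0.1542 = 0.0771
  x=1: 1/3 × log_e[(1/3)/(3/7)] = 1/3 × -0.2513 = -0.0838
  x=2: 1/6 × log_e[(1/6)/(1/7)] = 1/6 × 0.1542 = 0.0257

D_KL(P||Q) = 0.0190 nats

Note: KL divergence is always non-negative and equals 0 iff P = Q.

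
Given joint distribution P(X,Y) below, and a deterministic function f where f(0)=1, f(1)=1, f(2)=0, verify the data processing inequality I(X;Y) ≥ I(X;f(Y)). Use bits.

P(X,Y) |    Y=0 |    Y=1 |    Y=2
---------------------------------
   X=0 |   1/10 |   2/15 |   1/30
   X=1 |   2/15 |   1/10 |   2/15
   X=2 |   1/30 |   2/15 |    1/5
I(X;Y) = 0.1337, I(X;f(Y)) = 0.0919, inequality holds: 0.1337 ≥ 0.0919

Data Processing Inequality: For any Markov chain X → Y → Z, we have I(X;Y) ≥ I(X;Z).

Here Z = f(Y) is a deterministic function of Y, forming X → Y → Z.

Original I(X;Y) = 0.1337 bits

After applying f:
P(X,Z) where Z=f(Y):
- P(X,Z=0) = P(X,Y=2)
- P(X,Z=1) = P(X,Y=0) + P(X,Y=1)

I(X;Z) = I(X;f(Y)) = 0.0919 bits

Verification: 0.1337 ≥ 0.0919 ✓

Information cannot be created by processing; the function f can only lose information about X.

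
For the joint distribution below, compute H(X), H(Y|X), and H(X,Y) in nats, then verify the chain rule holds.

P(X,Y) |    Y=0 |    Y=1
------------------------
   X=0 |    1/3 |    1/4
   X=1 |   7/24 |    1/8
H(X,Y) = 1.3321, H(X) = 0.6792, H(Y|X) = 0.6529 (all in nats)

Chain rule: H(X,Y) = H(X) + H(Y|X)

Left side — joint entropy directly:
H(X,Y) = -Σ p(x,y) log p(x,y) = 1.3321 nats

Right side — compute H(Y|X) from the conditional distributions:
P(X) = (7/12, 5/12), so H(X) = 0.6792 nats
H(Y|X) = Σ_x P(X=x) · H(Y|X=x):
  P(Y|X=0) = (4/7, 3/7), H(Y|X=0) = 0.6829, weight P(X=0) = 7/12
  P(Y|X=1) = (7/10, 3/10), H(Y|X=1) = 0.6109, weight P(X=1) = 5/12
H(Y|X) = 0.6529 nats

H(X) + H(Y|X) = 0.6792 + 0.6529 = 1.3321 nats

Both sides equal 1.3321 nats. ✓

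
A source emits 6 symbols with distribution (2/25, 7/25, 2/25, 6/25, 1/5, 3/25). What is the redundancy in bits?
0.1621 bits

Redundancy measures how far a source is from maximum entropy:
R = H_max - H(X)

Maximum entropy for 6 symbols: H_max = log_2(6) = 2.5850 bits
Actual entropy: H(X) = 2.4228 bits
Redundancy: R = 2.5850 - 2.4228 = 0.1621 bits

This redundancy represents potential for compression: the source could be compressed by 0.1621 bits per symbol.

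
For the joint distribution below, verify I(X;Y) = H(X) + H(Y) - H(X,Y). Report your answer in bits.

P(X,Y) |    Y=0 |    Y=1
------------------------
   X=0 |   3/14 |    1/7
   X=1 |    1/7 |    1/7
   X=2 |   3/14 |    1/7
I(X;Y) = 0.0060 bits

Mutual information has multiple equivalent forms:
- I(X;Y) = H(X) - H(X|Y)
- I(X;Y) = H(Y) - H(Y|X)
- I(X;Y) = H(X) + H(Y) - H(X,Y)

Computing all quantities:
H(X) = 1.5774, H(Y) = 0.9852, H(X,Y) = 2.5567
H(X|Y) = 1.5714, H(Y|X) = 0.9793

Verification:
H(X) - H(X|Y) = 1.5774 - 1.5714 = 0.0060
H(Y) - H(Y|X) = 0.9852 - 0.9793 = 0.0060
H(X) + H(Y) - H(X,Y) = 1.5774 + 0.9852 - 2.5567 = 0.0060

All forms give I(X;Y) = 0.0060 bits. ✓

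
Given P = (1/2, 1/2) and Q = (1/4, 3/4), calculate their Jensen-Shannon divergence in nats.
0.0338 nats

Jensen-Shannon divergence is:
JSD(P||Q) = 0.5 × D_KL(P||M) + 0.5 × D_KL(Q||M)
where M = 0.5 × (P + Q) is the mixture distribution.

M = 0.5 × (1/2, 1/2) + 0.5 × (1/4, 3/4) = (3/8, 5/8)

D_KL(P||M) = 0.0323 nats
D_KL(Q||M) = 0.0354 nats

JSD(P||Q) = 0.5 × 0.0323 + 0.5 × 0.0354 = 0.0338 nats

Unlike KL divergence, JSD is symmetric and bounded: 0 ≤ JSD ≤ log(2).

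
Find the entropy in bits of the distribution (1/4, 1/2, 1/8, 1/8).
1.7500 bits

Shannon entropy is H(X) = -Σ p(x) log p(x).

For P = (1/4, 1/2, 1/8, 1/8):
H = -1/4 × log_2(1/4) -1/2 × log_2(1/2) -1/8 × log_2(1/8) -1/8 × log_2(1/8)
H = 1.7500 bits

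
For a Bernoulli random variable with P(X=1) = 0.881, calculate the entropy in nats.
0.3649 nats

The binary entropy function is:
H(p) = -p log(p) - (1-p) log(1-p)

H(0.881) = -0.881 × log_e(0.881) - 0.119 × log_e(0.119)
H(0.881) = 0.3649 nats

Note: Binary entropy is maximized at p=0.5 (H=1 bit) and minimized at p=0 or p=1 (H=0).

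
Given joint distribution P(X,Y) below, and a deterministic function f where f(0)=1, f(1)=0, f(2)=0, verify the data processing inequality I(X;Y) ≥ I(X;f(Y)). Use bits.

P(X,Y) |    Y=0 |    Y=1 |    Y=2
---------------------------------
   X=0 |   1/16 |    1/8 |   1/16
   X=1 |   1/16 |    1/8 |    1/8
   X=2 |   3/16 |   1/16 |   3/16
I(X;Y) = 0.0950, I(X;f(Y)) = 0.0366, inequality holds: 0.0950 ≥ 0.0366

Data Processing Inequality: For any Markov chain X → Y → Z, we have I(X;Y) ≥ I(X;Z).

Here Z = f(Y) is a deterministic function of Y, forming X → Y → Z.

Original I(X;Y) = 0.0950 bits

After applying f:
P(X,Z) where Z=f(Y):
- P(X,Z=0) = P(X,Y=1) + P(X,Y=2)
- P(X,Z=1) = P(X,Y=0)

I(X;Z) = I(X;f(Y)) = 0.0366 bits

Verification: 0.0950 ≥ 0.0366 ✓

Information cannot be created by processing; the function f can only lose information about X.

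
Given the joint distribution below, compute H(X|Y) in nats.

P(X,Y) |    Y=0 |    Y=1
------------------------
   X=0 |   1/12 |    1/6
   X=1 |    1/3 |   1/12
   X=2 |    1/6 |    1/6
0.9970 nats

Using the chain rule: H(X|Y) = H(X,Y) - H(Y)

First, compute H(X,Y) = 1.6762 nats

Marginal P(Y) = (7/12, 5/12)
H(Y) = 0.6792 nats

H(X|Y) = H(X,Y) - H(Y) = 1.6762 - 0.6792 = 0.9970 nats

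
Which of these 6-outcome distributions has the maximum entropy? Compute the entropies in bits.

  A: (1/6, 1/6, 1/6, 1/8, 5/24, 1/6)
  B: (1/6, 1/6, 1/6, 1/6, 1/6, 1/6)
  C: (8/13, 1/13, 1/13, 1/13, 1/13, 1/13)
B

For a discrete distribution over n outcomes, entropy is maximized by the uniform distribution.

Computing entropies:
H(A) = 2.5698 bits
H(B) = 2.5850 bits
H(C) = 1.8543 bits

The uniform distribution (where all probabilities equal 1/6) achieves the maximum entropy of log_2(6) = 2.5850 bits.

Distribution B has the highest entropy.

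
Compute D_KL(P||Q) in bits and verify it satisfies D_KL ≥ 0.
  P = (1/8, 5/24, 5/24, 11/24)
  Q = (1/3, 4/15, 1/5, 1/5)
0.3095 bits

KL divergence satisfies the Gibbs inequality: D_KL(P||Q) ≥ 0 for all distributions P, Q.

D_KL(P||Q) = Σ p(x) log(p(x)/q(x))
Term by term:
  x=0: 1/8 × log_2[(1/8)/(1/3)] = -0.1769
  x=1: 5/24 × log_2[(5/24)/(4/15)] = -0.0742
  x=2: 5/24 × log_2[(5/24)/(1/5)] = 0.0123
  x=3: 11/24 × log_2[(11/24)/(1/5)] = 0.5483
D_KL(P||Q) = 0.3095 bits

D_KL(P||Q) = 0.3095 ≥ 0 ✓

This non-negativity is a fundamental property: relative entropy cannot be negative because it measures how different Q is from P.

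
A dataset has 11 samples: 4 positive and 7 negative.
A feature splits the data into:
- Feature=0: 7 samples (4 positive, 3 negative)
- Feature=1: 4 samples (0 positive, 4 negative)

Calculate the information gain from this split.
0.3187 bits

Information Gain = H(Y) - H(Y|Feature)

Before split:
P(positive) = 4/11 = 0.3636
H(Y) = 0.9457 bits

After split:
Feature=0: H = 0.9852 bits (weight = 7/11)
Feature=1: H = 0.0000 bits (weight = 4/11)
H(Y|Feature) = (7/11)×0.9852 + (4/11)×0.0000 = 0.6270 bits

Information Gain = 0.9457 - 0.6270 = 0.3187 bits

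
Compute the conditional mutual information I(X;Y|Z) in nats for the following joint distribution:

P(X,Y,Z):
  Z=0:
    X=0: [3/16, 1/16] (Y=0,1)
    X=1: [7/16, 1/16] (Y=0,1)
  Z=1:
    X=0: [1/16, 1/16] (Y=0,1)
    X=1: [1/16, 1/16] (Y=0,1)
0.0090 nats

Conditional mutual information: I(X;Y|Z) = H(X|Z) + H(Y|Z) - H(X,Y|Z)

H(Z) = 0.5623
H(X,Z) = 1.2130 → H(X|Z) = 0.6507
H(Y,Z) = 1.0735 → H(Y|Z) = 0.5112
H(X,Y,Z) = 1.7153 → H(X,Y|Z) = 1.1529

I(X;Y|Z) = 0.6507 + 0.5112 - 1.1529 = 0.0090 nats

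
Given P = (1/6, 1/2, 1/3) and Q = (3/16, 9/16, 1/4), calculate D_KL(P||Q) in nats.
0.0174 nats

KL divergence: D_KL(P||Q) = Σ p(x) log(p(x)/q(x))

Computing term by term:
  x=0: 1/6 × log_e[(1/6)/(3/16)] = 1/6 × -0.1178 = -0.0196
  x=1: 1/2 × log_e[(1/2)/(9/16)] = 1/2 × -0.1178 = -0.0589
  x=2: 1/3 × log_e[(1/3)/(1/4)] = 1/3 × 0.2877 = 0.0959

D_KL(P||Q) = 0.0174 nats

Note: KL divergence is always non-negative and equals 0 iff P = Q.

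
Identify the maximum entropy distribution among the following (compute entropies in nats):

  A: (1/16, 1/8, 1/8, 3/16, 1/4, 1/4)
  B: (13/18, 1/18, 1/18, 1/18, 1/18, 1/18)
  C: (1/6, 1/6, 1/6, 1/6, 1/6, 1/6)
C

For a discrete distribution over n outcomes, entropy is maximized by the uniform distribution.

Computing entropies:
H(A) = 1.7002 nats
H(B) = 1.0379 nats
H(C) = 1.7918 nats

The uniform distribution (where all probabilities equal 1/6) achieves the maximum entropy of log_e(6) = 1.7918 nats.

Distribution C has the highest entropy.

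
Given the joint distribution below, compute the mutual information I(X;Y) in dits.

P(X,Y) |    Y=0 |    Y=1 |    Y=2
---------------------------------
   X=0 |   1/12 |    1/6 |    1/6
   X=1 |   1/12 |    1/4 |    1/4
0.0012 dits

Mutual information: I(X;Y) = H(X) + H(Y) - H(X,Y)

Marginals:
P(X) = (5/12, 7/12), H(X) = 0.2950 dits
P(Y) = (1/6, 5/12, 5/12), H(Y) = 0.4465 dits

Joint entropy: H(X,Y) = 0.7403 dits

I(X;Y) = 0.2950 + 0.4465 - 0.7403 = 0.0012 dits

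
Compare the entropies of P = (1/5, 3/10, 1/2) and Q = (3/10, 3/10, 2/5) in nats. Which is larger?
Q

Computing entropies in nats:
H(P) = 1.0297
H(Q) = 1.0889

Distribution Q has higher entropy.

Intuition: The distribution closer to uniform (more spread out) has higher entropy.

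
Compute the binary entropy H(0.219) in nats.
0.5256 nats

The binary entropy function is:
H(p) = -p log(p) - (1-p) log(1-p)

H(0.219) = -0.219 × log_e(0.219) - 0.781 × log_e(0.781)
H(0.219) = 0.5256 nats

Note: Binary entropy is maximized at p=0.5 (H=1 bit) and minimized at p=0 or p=1 (H=0).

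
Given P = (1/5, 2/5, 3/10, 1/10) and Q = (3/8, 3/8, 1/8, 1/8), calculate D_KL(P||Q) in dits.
0.0610 dits

KL divergence: D_KL(P||Q) = Σ p(x) log(p(x)/q(x))

Computing term by term:
  x=0: 1/5 × log_10[(1/5)/(3/8)] = 1/5 × -0.2730 = -0.0546
  x=1: 2/5 × log_10[(2/5)/(3/8)] = 2/5 × 0.0280 = 0.0112
  x=2: 3/10 × log_10[(3/10)/(1/8)] = 3/10 × 0.3802 = 0.1141
  x=3: 1/10 × log_10[(1/10)/(1/8)] = 1/10 × -0.0969 = -0.0097

D_KL(P||Q) = 0.0610 dits

Note: KL divergence is always non-negative and equals 0 iff P = Q.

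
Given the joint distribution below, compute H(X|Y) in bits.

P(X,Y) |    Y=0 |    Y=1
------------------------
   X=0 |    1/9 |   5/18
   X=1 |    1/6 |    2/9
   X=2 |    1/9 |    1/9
1.5189 bits

Using the chain rule: H(X|Y) = H(X,Y) - H(Y)

First, compute H(X,Y) = 2.4830 bits

Marginal P(Y) = (7/18, 11/18)
H(Y) = 0.9641 bits

H(X|Y) = H(X,Y) - H(Y) = 2.4830 - 0.9641 = 1.5189 bits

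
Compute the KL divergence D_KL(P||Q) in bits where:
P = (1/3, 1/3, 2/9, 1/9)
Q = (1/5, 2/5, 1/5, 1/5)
0.0975 bits

KL divergence: D_KL(P||Q) = Σ p(x) log(p(x)/q(x))

Computing term by term:
  x=0: 1/3 × log_2[(1/3)/(1/5)] = 1/3 × 0.7370 = 0.2457
  x=1: 1/3 × log_2[(1/3)/(2/5)] = 1/3 × -0.2630 = -0.0877
  x=2: 2/9 × log_2[(2/9)/(1/5)] = 2/9 × 0.1520 = 0.0338
  x=3: 1/9 × log_2[(1/9)/(1/5)] = 1/9 × -0.8480 = -0.0942

D_KL(P||Q) = 0.0975 bits

Note: KL divergence is always non-negative and equals 0 iff P = Q.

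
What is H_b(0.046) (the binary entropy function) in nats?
0.1866 nats

The binary entropy function is:
H(p) = -p log(p) - (1-p) log(1-p)

H(0.046) = -0.046 × log_e(0.046) - 0.954 × log_e(0.954)
H(0.046) = 0.1866 nats

Note: Binary entropy is maximized at p=0.5 (H=1 bit) and minimized at p=0 or p=1 (H=0).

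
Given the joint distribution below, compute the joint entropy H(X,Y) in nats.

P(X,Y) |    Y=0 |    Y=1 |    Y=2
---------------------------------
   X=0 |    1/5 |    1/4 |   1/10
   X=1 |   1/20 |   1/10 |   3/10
1.6400 nats

Joint entropy is H(X,Y) = -Σ_{x,y} p(x,y) log p(x,y).

Summing over all non-zero entries:
H(X,Y) = -[1/5·log_e(1/5) + 1/4·log_e(1/4) + 1/10·log_e(1/10) + 1/20·log_e(1/20) + 1/10·log_e(1/10) + 3/10·log_e(3/10)]
H(X,Y) = 1.6400 nats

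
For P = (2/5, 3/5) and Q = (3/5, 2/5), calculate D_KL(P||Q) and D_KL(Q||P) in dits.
D_KL(P||Q) = 0.0352, D_KL(Q||P) = 0.0352

KL divergence is not symmetric: D_KL(P||Q) ≠ D_KL(Q||P) in general.

D_KL(P||Q) = 0.0352 dits
D_KL(Q||P) = 0.0352 dits

In this case they happen to be equal (to 4 decimal places).

This asymmetry is why KL divergence is not a true distance metric.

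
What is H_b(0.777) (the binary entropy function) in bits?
0.7656 bits

The binary entropy function is:
H(p) = -p log(p) - (1-p) log(1-p)

H(0.777) = -0.777 × log_2(0.777) - 0.223 × log_2(0.223)
H(0.777) = 0.7656 bits

Note: Binary entropy is maximized at p=0.5 (H=1 bit) and minimized at p=0 or p=1 (H=0).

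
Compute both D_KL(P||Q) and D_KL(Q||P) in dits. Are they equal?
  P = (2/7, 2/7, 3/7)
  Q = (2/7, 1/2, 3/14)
D_KL(P||Q) = 0.0596, D_KL(Q||P) = 0.0570

KL divergence is not symmetric: D_KL(P||Q) ≠ D_KL(Q||P) in general.

D_KL(P||Q) = 0.0596 dits
D_KL(Q||P) = 0.0570 dits

No, they are not equal!

This asymmetry is why KL divergence is not a true distance metric.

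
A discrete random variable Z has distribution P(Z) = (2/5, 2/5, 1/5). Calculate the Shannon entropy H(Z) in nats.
1.0549 nats

Shannon entropy is H(X) = -Σ p(x) log p(x).

For P = (2/5, 2/5, 1/5):
H = -2/5 × log_e(2/5) -2/5 × log_e(2/5) -1/5 × log_e(1/5)
H = 1.0549 nats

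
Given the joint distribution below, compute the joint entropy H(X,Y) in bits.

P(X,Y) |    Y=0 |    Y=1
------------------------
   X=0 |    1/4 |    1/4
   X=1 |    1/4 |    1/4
2.0000 bits

Joint entropy is H(X,Y) = -Σ_{x,y} p(x,y) log p(x,y).

Summing over all non-zero entries:
H(X,Y) = -[1/4·log_2(1/4) + 1/4·log_2(1/4) + 1/4·log_2(1/4) + 1/4·log_2(1/4)]
H(X,Y) = 2.0000 bits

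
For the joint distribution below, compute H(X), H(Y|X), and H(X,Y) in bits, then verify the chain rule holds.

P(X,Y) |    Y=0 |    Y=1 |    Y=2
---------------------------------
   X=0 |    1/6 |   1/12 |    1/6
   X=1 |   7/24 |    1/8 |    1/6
H(X,Y) = 2.4847, H(X) = 0.9799, H(Y|X) = 1.5048 (all in bits)

Chain rule: H(X,Y) = H(X) + H(Y|X)

Left side — joint entropy directly:
H(X,Y) = -Σ p(x,y) log p(x,y) = 2.4847 bits

Right side — compute H(Y|X) from the conditional distributions:
P(X) = (5/12, 7/12), so H(X) = 0.9799 bits
H(Y|X) = Σ_x P(X=x) · H(Y|X=x):
  P(Y|X=0) = (2/5, 1/5, 2/5), H(Y|X=0) = 1.5219, weight P(X=0) = 5/12
  P(Y|X=1) = (1/2, 3/14, 2/7), H(Y|X=1) = 1.4926, weight P(X=1) = 7/12
H(Y|X) = 1.5048 bits

H(X) + H(Y|X) = 0.9799 + 1.5048 = 2.4847 bits

Both sides equal 2.4847 bits. ✓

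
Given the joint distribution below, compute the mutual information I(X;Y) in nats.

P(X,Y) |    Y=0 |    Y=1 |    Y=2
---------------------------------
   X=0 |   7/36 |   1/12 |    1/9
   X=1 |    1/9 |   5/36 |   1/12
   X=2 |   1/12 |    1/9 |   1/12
0.0253 nats

Mutual information: I(X;Y) = H(X) + H(Y) - H(X,Y)

Marginals:
P(X) = (7/18, 1/3, 5/18), H(X) = 1.0893 nats
P(Y) = (7/18, 1/3, 5/18), H(Y) = 1.0893 nats

Joint entropy: H(X,Y) = 2.1533 nats

I(X;Y) = 1.0893 + 1.0893 - 2.1533 = 0.0253 nats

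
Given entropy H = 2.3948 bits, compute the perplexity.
5.2590

Perplexity is 2^H (or exp(H) for natural log).

H = 2.3948 bits
Perplexity = 2^2.3948 = 5.2590

Interpretation: The model's uncertainty is equivalent to choosing uniformly among 5.3 options.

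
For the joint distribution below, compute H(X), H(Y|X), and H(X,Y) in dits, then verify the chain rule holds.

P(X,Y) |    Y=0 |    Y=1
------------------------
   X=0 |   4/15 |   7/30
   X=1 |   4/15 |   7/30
H(X,Y) = 0.6011, H(X) = 0.3010, H(Y|X) = 0.3001 (all in dits)

Chain rule: H(X,Y) = H(X) + H(Y|X)

Left side — joint entropy directly:
H(X,Y) = -Σ p(x,y) log p(x,y) = 0.6011 dits

Right side — compute H(Y|X) from the conditional distributions:
P(X) = (1/2, 1/2), so H(X) = 0.3010 dits
H(Y|X) = Σ_x P(X=x) · H(Y|X=x):
  P(Y|X=0) = (8/15, 7/15), H(Y|X=0) = 0.3001, weight P(X=0) = 1/2
  P(Y|X=1) = (8/15, 7/15), H(Y|X=1) = 0.3001, weight P(X=1) = 1/2
H(Y|X) = 0.3001 dits

H(X) + H(Y|X) = 0.3010 + 0.3001 = 0.6011 dits

Both sides equal 0.6011 dits. ✓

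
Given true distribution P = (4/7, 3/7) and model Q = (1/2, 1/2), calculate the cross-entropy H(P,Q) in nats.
0.6931 nats

Cross-entropy: H(P,Q) = -Σ p(x) log q(x)

Alternatively: H(P,Q) = H(P) + D_KL(P||Q)
H(P) = 0.6829 nats
D_KL(P||Q) = 0.0102 nats

H(P,Q) = 0.6829 + 0.0102 = 0.6931 nats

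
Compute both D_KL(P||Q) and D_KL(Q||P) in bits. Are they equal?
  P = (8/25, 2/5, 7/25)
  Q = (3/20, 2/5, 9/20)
D_KL(P||Q) = 0.1581, D_KL(Q||P) = 0.1441

KL divergence is not symmetric: D_KL(P||Q) ≠ D_KL(Q||P) in general.

D_KL(P||Q) = 0.1581 bits
D_KL(Q||P) = 0.1441 bits

No, they are not equal!

This asymmetry is why KL divergence is not a true distance metric.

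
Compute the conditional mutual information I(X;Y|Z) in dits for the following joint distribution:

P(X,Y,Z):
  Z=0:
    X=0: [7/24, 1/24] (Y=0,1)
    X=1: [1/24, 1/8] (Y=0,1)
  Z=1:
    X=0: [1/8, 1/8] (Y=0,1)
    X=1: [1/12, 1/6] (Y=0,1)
0.0461 dits

Conditional mutual information: I(X;Y|Z) = H(X|Z) + H(Y|Z) - H(X,Y|Z)

H(Z) = 0.3010
H(X,Z) = 0.5898 → H(X|Z) = 0.2887
H(Y,Z) = 0.5867 → H(Y|Z) = 0.2857
H(X,Y,Z) = 0.8294 → H(X,Y|Z) = 0.5283

I(X;Y|Z) = 0.2887 + 0.2857 - 0.5283 = 0.0461 dits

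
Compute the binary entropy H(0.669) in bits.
0.9159 bits

The binary entropy function is:
H(p) = -p log(p) - (1-p) log(1-p)

H(0.669) = -0.669 × log_2(0.669) - 0.331 × log_2(0.331)
H(0.669) = 0.9159 bits

Note: Binary entropy is maximized at p=0.5 (H=1 bit) and minimized at p=0 or p=1 (H=0).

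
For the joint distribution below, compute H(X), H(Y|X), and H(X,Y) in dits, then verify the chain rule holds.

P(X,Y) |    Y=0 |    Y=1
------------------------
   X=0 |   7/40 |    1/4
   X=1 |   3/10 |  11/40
H(X,Y) = 0.5940, H(X) = 0.2961, H(Y|X) = 0.2979 (all in dits)

Chain rule: H(X,Y) = H(X) + H(Y|X)

Left side — joint entropy directly:
H(X,Y) = -Σ p(x,y) log p(x,y) = 0.5940 dits

Right side — compute H(Y|X) from the conditional distributions:
P(X) = (17/40, 23/40), so H(X) = 0.2961 dits
H(Y|X) = Σ_x P(X=x) · H(Y|X=x):
  P(Y|X=0) = (7/17, 10/17), H(Y|X=0) = 0.2942, weight P(X=0) = 17/40
  P(Y|X=1) = (12/23, 11/23), H(Y|X=1) = 0.3006, weight P(X=1) = 23/40
H(Y|X) = 0.2979 dits

H(X) + H(Y|X) = 0.2961 + 0.2979 = 0.5940 dits

Both sides equal 0.5940 dits. ✓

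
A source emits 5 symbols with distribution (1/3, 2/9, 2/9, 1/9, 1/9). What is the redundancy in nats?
0.0865 nats

Redundancy measures how far a source is from maximum entropy:
R = H_max - H(X)

Maximum entropy for 5 symbols: H_max = log_e(5) = 1.6094 nats
Actual entropy: H(X) = 1.5230 nats
Redundancy: R = 1.6094 - 1.5230 = 0.0865 nats

This redundancy represents potential for compression: the source could be compressed by 0.0865 nats per symbol.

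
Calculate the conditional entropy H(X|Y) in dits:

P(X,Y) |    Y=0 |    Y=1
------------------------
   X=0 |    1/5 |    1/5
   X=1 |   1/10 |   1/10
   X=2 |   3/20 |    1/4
0.4548 dits

Using the chain rule: H(X|Y) = H(X,Y) - H(Y)

First, compute H(X,Y) = 0.7537 dits

Marginal P(Y) = (9/20, 11/20)
H(Y) = 0.2989 dits

H(X|Y) = H(X,Y) - H(Y) = 0.7537 - 0.2989 = 0.4548 dits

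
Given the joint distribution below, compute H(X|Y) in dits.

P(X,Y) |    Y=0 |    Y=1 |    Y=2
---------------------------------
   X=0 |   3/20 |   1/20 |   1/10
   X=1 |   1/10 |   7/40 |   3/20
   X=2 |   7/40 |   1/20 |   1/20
0.4383 dits

Using the chain rule: H(X|Y) = H(X,Y) - H(Y)

First, compute H(X,Y) = 0.9073 dits

Marginal P(Y) = (17/40, 11/40, 3/10)
H(Y) = 0.4690 dits

H(X|Y) = H(X,Y) - H(Y) = 0.9073 - 0.4690 = 0.4383 dits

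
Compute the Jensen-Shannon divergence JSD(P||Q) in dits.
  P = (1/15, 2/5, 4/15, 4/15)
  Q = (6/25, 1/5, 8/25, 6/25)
0.0193 dits

Jensen-Shannon divergence is:
JSD(P||Q) = 0.5 × D_KL(P||M) + 0.5 × D_KL(Q||M)
where M = 0.5 × (P + Q) is the mixture distribution.

M = 0.5 × (1/15, 2/5, 4/15, 4/15) + 0.5 × (6/25, 1/5, 8/25, 6/25) = (0.153333, 3/10, 0.293333, 0.253333)

D_KL(P||M) = 0.0208 dits
D_KL(Q||M) = 0.0179 dits

JSD(P||Q) = 0.5 × 0.0208 + 0.5 × 0.0179 = 0.0193 dits

Unlike KL divergence, JSD is symmetric and bounded: 0 ≤ JSD ≤ log(2).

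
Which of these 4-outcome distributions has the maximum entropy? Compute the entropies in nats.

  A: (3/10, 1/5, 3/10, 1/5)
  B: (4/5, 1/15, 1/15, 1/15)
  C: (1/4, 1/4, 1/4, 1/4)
C

For a discrete distribution over n outcomes, entropy is maximized by the uniform distribution.

Computing entropies:
H(A) = 1.3662 nats
H(B) = 0.7201 nats
H(C) = 1.3863 nats

The uniform distribution (where all probabilities equal 1/4) achieves the maximum entropy of log_e(4) = 1.3863 nats.

Distribution C has the highest entropy.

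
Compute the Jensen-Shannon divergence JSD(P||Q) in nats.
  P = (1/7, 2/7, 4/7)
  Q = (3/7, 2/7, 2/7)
0.0616 nats

Jensen-Shannon divergence is:
JSD(P||Q) = 0.5 × D_KL(P||M) + 0.5 × D_KL(Q||M)
where M = 0.5 × (P + Q) is the mixture distribution.

M = 0.5 × (1/7, 2/7, 4/7) + 0.5 × (3/7, 2/7, 2/7) = (2/7, 2/7, 3/7)

D_KL(P||M) = 0.0654 nats
D_KL(Q||M) = 0.0579 nats

JSD(P||Q) = 0.5 × 0.0654 + 0.5 × 0.0579 = 0.0616 nats

Unlike KL divergence, JSD is symmetric and bounded: 0 ≤ JSD ≤ log(2).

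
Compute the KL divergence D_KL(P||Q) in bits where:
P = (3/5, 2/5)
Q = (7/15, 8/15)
0.0515 bits

KL divergence: D_KL(P||Q) = Σ p(x) log(p(x)/q(x))

Computing term by term:
  x=0: 3/5 × log_2[(3/5)/(7/15)] = 3/5 × 0.3626 = 0.2175
  x=1: 2/5 × log_2[(2/5)/(8/15)] = 2/5 × -0.4150 = -0.1660

D_KL(P||Q) = 0.0515 bits

Note: KL divergence is always non-negative and equals 0 iff P = Q.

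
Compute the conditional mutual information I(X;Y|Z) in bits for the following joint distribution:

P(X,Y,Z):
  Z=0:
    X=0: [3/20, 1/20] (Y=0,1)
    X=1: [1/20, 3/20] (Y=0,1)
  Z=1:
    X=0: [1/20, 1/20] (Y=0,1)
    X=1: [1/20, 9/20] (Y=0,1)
0.1310 bits

Conditional mutual information: I(X;Y|Z) = H(X|Z) + H(Y|Z) - H(X,Y|Z)

H(Z) = 0.9710
H(X,Z) = 1.7610 → H(X|Z) = 0.7900
H(Y,Z) = 1.7610 → H(Y|Z) = 0.7900
H(X,Y,Z) = 2.4200 → H(X,Y|Z) = 1.4490

I(X;Y|Z) = 0.7900 + 0.7900 - 1.4490 = 0.1310 bits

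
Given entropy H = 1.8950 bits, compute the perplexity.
3.7192

Perplexity is 2^H (or exp(H) for natural log).

H = 1.8950 bits
Perplexity = 2^1.8950 = 3.7192

Interpretation: The model's uncertainty is equivalent to choosing uniformly among 3.7 options.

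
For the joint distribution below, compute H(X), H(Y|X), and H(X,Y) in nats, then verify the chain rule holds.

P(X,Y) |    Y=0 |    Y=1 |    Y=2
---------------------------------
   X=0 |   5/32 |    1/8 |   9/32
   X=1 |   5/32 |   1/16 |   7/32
H(X,Y) = 1.7025, H(X) = 0.6853, H(Y|X) = 1.0172 (all in nats)

Chain rule: H(X,Y) = H(X) + H(Y|X)

Left side — joint entropy directly:
H(X,Y) = -Σ p(x,y) log p(x,y) = 1.7025 nats

Right side — compute H(Y|X) from the conditional distributions:
P(X) = (9/16, 7/16), so H(X) = 0.6853 nats
H(Y|X) = Σ_x P(X=x) · H(Y|X=x):
  P(Y|X=0) = (5/18, 2/9, 1/2), H(Y|X=0) = 1.0366, weight P(X=0) = 9/16
  P(Y|X=1) = (5/14, 1/7, 1/2), H(Y|X=1) = 0.9923, weight P(X=1) = 7/16
H(Y|X) = 1.0172 nats

H(X) + H(Y|X) = 0.6853 + 1.0172 = 1.7025 nats

Both sides equal 1.7025 nats. ✓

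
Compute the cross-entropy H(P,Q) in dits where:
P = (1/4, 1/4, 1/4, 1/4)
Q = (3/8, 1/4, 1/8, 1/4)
0.6333 dits

Cross-entropy: H(P,Q) = -Σ p(x) log q(x)

Alternatively: H(P,Q) = H(P) + D_KL(P||Q)
H(P) = 0.6021 dits
D_KL(P||Q) = 0.0312 dits

H(P,Q) = 0.6021 + 0.0312 = 0.6333 dits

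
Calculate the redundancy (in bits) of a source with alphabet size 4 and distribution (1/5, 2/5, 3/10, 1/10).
0.1536 bits

Redundancy measures how far a source is from maximum entropy:
R = H_max - H(X)

Maximum entropy for 4 symbols: H_max = log_2(4) = 2.0000 bits
Actual entropy: H(X) = 1.8464 bits
Redundancy: R = 2.0000 - 1.8464 = 0.1536 bits

This redundancy represents potential for compression: the source could be compressed by 0.1536 bits per symbol.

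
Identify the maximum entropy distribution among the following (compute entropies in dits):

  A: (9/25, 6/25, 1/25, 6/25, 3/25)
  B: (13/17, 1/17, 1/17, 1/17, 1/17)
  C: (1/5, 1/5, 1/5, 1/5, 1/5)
C

For a discrete distribution over n outcomes, entropy is maximized by the uniform distribution.

Computing entropies:
H(A) = 0.6236 dits
H(B) = 0.3786 dits
H(C) = 0.6990 dits

The uniform distribution (where all probabilities equal 1/5) achieves the maximum entropy of log_10(5) = 0.6990 dits.

Distribution C has the highest entropy.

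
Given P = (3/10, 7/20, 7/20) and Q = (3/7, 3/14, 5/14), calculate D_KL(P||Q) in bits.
0.0832 bits

KL divergence: D_KL(P||Q) = Σ p(x) log(p(x)/q(x))

Computing term by term:
  x=0: 3/10 × log_2[(3/10)/(3/7)] = 3/10 × -0.5146 = -0.1544
  x=1: 7/20 × log_2[(7/20)/(3/14)] = 7/20 × 0.7078 = 0.2477
  x=2: 7/20 × log_2[(7/20)/(5/14)] = 7/20 × -0.0291 = -0.0102

D_KL(P||Q) = 0.0832 bits

Note: KL divergence is always non-negative and equals 0 iff P = Q.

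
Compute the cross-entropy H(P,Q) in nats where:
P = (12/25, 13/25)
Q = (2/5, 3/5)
0.7054 nats

Cross-entropy: H(P,Q) = -Σ p(x) log q(x)

Alternatively: H(P,Q) = H(P) + D_KL(P||Q)
H(P) = 0.6923 nats
D_KL(P||Q) = 0.0131 nats

H(P,Q) = 0.6923 + 0.0131 = 0.7054 nats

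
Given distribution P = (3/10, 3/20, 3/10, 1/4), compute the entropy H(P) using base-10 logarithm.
0.5878 dits

Shannon entropy is H(X) = -Σ p(x) log p(x).

For P = (3/10, 3/20, 3/10, 1/4):
H = -3/10 × log_10(3/10) -3/20 × log_10(3/20) -3/10 × log_10(3/10) -1/4 × log_10(1/4)
H = 0.5878 dits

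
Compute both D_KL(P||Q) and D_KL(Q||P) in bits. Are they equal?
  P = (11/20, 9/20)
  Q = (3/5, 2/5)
D_KL(P||Q) = 0.0074, D_KL(Q||P) = 0.0073

KL divergence is not symmetric: D_KL(P||Q) ≠ D_KL(Q||P) in general.

D_KL(P||Q) = 0.0074 bits
D_KL(Q||P) = 0.0073 bits

No, they are not equal!

This asymmetry is why KL divergence is not a true distance metric.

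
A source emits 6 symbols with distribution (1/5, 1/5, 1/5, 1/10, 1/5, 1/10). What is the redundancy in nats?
0.0437 nats

Redundancy measures how far a source is from maximum entropy:
R = H_max - H(X)

Maximum entropy for 6 symbols: H_max = log_e(6) = 1.7918 nats
Actual entropy: H(X) = 1.7481 nats
Redundancy: R = 1.7918 - 1.7481 = 0.0437 nats

This redundancy represents potential for compression: the source could be compressed by 0.0437 nats per symbol.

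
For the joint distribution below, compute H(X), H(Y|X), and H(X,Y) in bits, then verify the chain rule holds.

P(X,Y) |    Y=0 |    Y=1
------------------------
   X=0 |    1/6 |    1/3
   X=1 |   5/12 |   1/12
H(X,Y) = 1.7842, H(X) = 1.0000, H(Y|X) = 0.7842 (all in bits)

Chain rule: H(X,Y) = H(X) + H(Y|X)

Left side — joint entropy directly:
H(X,Y) = -Σ p(x,y) log p(x,y) = 1.7842 bits

Right side — compute H(Y|X) from the conditional distributions:
P(X) = (1/2, 1/2), so H(X) = 1.0000 bits
H(Y|X) = Σ_x P(X=x) · H(Y|X=x):
  P(Y|X=0) = (1/3, 2/3), H(Y|X=0) = 0.9183, weight P(X=0) = 1/2
  P(Y|X=1) = (5/6, 1/6), H(Y|X=1) = 0.6500, weight P(X=1) = 1/2
H(Y|X) = 0.7842 bits

H(X) + H(Y|X) = 1.0000 + 0.7842 = 1.7842 bits

Both sides equal 1.7842 bits. ✓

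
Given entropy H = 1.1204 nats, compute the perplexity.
3.0661

Perplexity is e^H (or exp(H) for natural log).

H = 1.1204 nats
Perplexity = e^1.1204 = 3.0661

Interpretation: The model's uncertainty is equivalent to choosing uniformly among 3.1 options.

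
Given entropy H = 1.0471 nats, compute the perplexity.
2.8494

Perplexity is e^H (or exp(H) for natural log).

H = 1.0471 nats
Perplexity = e^1.0471 = 2.8494

Interpretation: The model's uncertainty is equivalent to choosing uniformly among 2.8 options.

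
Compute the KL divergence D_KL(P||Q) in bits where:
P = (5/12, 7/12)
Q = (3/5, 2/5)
0.0983 bits

KL divergence: D_KL(P||Q) = Σ p(x) log(p(x)/q(x))

Computing term by term:
  x=0: 5/12 × log_2[(5/12)/(3/5)] = 5/12 × -0.5261 = -0.2192
  x=1: 7/12 × log_2[(7/12)/(2/5)] = 7/12 × 0.5443 = 0.3175

D_KL(P||Q) = 0.0983 bits

Note: KL divergence is always non-negative and equals 0 iff P = Q.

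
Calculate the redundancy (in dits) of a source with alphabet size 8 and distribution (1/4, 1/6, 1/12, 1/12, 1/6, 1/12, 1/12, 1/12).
0.0435 dits

Redundancy measures how far a source is from maximum entropy:
R = H_max - H(X)

Maximum entropy for 8 symbols: H_max = log_10(8) = 0.9031 dits
Actual entropy: H(X) = 0.8596 dits
Redundancy: R = 0.9031 - 0.8596 = 0.0435 dits

This redundancy represents potential for compression: the source could be compressed by 0.0435 dits per symbol.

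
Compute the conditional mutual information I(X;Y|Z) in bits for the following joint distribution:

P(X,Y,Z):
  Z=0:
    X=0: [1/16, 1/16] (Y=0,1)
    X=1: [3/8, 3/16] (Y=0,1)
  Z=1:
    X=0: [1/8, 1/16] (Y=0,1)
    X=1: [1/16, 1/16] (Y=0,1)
0.0148 bits

Conditional mutual information: I(X;Y|Z) = H(X|Z) + H(Y|Z) - H(X,Y|Z)

H(Z) = 0.8960
H(X,Z) = 1.6697 → H(X|Z) = 0.7737
H(Y,Z) = 1.8496 → H(Y|Z) = 0.9536
H(X,Y,Z) = 2.6085 → H(X,Y|Z) = 1.7124

I(X;Y|Z) = 0.7737 + 0.9536 - 1.7124 = 0.0148 bits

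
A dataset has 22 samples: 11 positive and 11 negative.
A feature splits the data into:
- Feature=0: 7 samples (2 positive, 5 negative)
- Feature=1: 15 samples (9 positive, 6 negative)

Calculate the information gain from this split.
0.0634 bits

Information Gain = H(Y) - H(Y|Feature)

Before split:
P(positive) = 11/22 = 0.5000
H(Y) = 1.0000 bits

After split:
Feature=0: H = 0.8631 bits (weight = 7/22)
Feature=1: H = 0.9710 bits (weight = 15/22)
H(Y|Feature) = (7/22)×0.8631 + (15/22)×0.9710 = 0.9366 bits

Information Gain = 1.0000 - 0.9366 = 0.0634 bits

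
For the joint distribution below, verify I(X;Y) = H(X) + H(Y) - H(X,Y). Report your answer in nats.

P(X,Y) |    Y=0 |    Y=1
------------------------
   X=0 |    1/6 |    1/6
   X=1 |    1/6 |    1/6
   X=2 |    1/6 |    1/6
I(X;Y) = 0.0000 nats

Mutual information has multiple equivalent forms:
- I(X;Y) = H(X) - H(X|Y)
- I(X;Y) = H(Y) - H(Y|X)
- I(X;Y) = H(X) + H(Y) - H(X,Y)

Computing all quantities:
H(X) = 1.0986, H(Y) = 0.6931, H(X,Y) = 1.7918
H(X|Y) = 1.0986, H(Y|X) = 0.6931

Verification:
H(X) - H(X|Y) = 1.0986 - 1.0986 = 0.0000
H(Y) - H(Y|X) = 0.6931 - 0.6931 = 0.0000
H(X) + H(Y) - H(X,Y) = 1.0986 + 0.6931 - 1.7918 = 0.0000

All forms give I(X;Y) = 0.0000 nats. ✓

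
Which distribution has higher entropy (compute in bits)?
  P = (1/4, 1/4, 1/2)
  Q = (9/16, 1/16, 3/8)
P

Computing entropies in bits:
H(P) = 1.5000
H(Q) = 1.2476

Distribution P has higher entropy.

Intuition: The distribution closer to uniform (more spread out) has higher entropy.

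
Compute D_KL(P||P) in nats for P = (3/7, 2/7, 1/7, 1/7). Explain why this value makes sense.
0.0000 nats

KL divergence satisfies the Gibbs inequality: D_KL(P||Q) ≥ 0 for all distributions P, Q.

D_KL(P||Q) = Σ p(x) log(p(x)/q(x))
Each term is p(x) × log_e(p(x)/p(x)) = p(x) × log_e(1) = 0, so the sum is 0.
D_KL(P||Q) = 0.0000 nats

When P = Q, the KL divergence is exactly 0, as there is no 'divergence' between identical distributions.

This non-negativity is a fundamental property: relative entropy cannot be negative because it measures how different Q is from P.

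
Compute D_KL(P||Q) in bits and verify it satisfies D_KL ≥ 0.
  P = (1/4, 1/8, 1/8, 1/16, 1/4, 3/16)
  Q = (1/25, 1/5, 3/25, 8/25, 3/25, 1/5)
0.6836 bits

KL divergence satisfies the Gibbs inequality: D_KL(P||Q) ≥ 0 for all distributions P, Q.

D_KL(P||Q) = Σ p(x) log(p(x)/q(x))
Term by term:
  x=0: 1/4 × log_2[(1/4)/(1/25)] = 0.6610
  x=1: 1/8 × log_2[(1/8)/(1/5)] = -0.0848
  x=2: 1/8 × log_2[(1/8)/(3/25)] = 0.0074
  x=3: 1/16 × log_2[(1/16)/(8/25)] = -0.1473
  x=4: 1/4 × log_2[(1/4)/(3/25)] = 0.2647
  x=5: 3/16 × log_2[(3/16)/(1/5)] = -0.0175
D_KL(P||Q) = 0.6836 bits

D_KL(P||Q) = 0.6836 ≥ 0 ✓

This non-negativity is a fundamental property: relative entropy cannot be negative because it measures how different Q is from P.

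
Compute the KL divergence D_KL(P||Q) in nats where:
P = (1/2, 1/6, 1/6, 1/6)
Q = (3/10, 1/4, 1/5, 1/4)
0.0899 nats

KL divergence: D_KL(P||Q) = Σ p(x) log(p(x)/q(x))

Computing term by term:
  x=0: 1/2 × log_e[(1/2)/(3/10)] = 1/2 × 0.5108 = 0.2554
  x=1: 1/6 × log_e[(1/6)/(1/4)] = 1/6 × -0.4055 = -0.0676
  x=2: 1/6 × log_e[(1/6)/(1/5)] = 1/6 × -0.1823 = -0.0304
  x=3: 1/6 × log_e[(1/6)/(1/4)] = 1/6 × -0.4055 = -0.0676

D_KL(P||Q) = 0.0899 nats

Note: KL divergence is always non-negative and equals 0 iff P = Q.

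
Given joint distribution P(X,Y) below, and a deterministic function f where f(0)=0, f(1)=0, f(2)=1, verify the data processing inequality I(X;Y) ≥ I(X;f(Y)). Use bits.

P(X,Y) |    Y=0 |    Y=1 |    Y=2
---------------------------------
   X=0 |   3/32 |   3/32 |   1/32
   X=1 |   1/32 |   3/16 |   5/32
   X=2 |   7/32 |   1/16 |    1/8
I(X;Y) = 0.1930, I(X;f(Y)) = 0.0374, inequality holds: 0.1930 ≥ 0.0374

Data Processing Inequality: For any Markov chain X → Y → Z, we have I(X;Y) ≥ I(X;Z).

Here Z = f(Y) is a deterministic function of Y, forming X → Y → Z.

Original I(X;Y) = 0.1930 bits

After applying f:
P(X,Z) where Z=f(Y):
- P(X,Z=0) = P(X,Y=0) + P(X,Y=1)
- P(X,Z=1) = P(X,Y=2)

I(X;Z) = I(X;f(Y)) = 0.0374 bits

Verification: 0.1930 ≥ 0.0374 ✓

Information cannot be created by processing; the function f can only lose information about X.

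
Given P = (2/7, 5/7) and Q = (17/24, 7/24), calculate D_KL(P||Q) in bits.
0.5487 bits

KL divergence: D_KL(P||Q) = Σ p(x) log(p(x)/q(x))

Computing term by term:
  x=0: 2/7 × log_2[(2/7)/(17/24)] = 2/7 × -1.3099 = -0.3742
  x=1: 5/7 × log_2[(5/7)/(7/24)] = 5/7 × 1.2922 = 0.9230

D_KL(P||Q) = 0.5487 bits

Note: KL divergence is always non-negative and equals 0 iff P = Q.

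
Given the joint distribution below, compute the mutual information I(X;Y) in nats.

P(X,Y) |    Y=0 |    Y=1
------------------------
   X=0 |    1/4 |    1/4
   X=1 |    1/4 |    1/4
0.0000 nats

Mutual information: I(X;Y) = H(X) + H(Y) - H(X,Y)

Marginals:
P(X) = (1/2, 1/2), H(X) = 0.6931 nats
P(Y) = (1/2, 1/2), H(Y) = 0.6931 nats

Joint entropy: H(X,Y) = 1.3863 nats

I(X;Y) = 0.6931 + 0.6931 - 1.3863 = 0.0000 nats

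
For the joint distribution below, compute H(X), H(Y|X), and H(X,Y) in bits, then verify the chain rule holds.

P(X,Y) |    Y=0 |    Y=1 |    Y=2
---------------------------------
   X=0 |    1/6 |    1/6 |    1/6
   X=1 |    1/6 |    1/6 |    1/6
H(X,Y) = 2.5850, H(X) = 1.0000, H(Y|X) = 1.5850 (all in bits)

Chain rule: H(X,Y) = H(X) + H(Y|X)

Left side — joint entropy directly:
H(X,Y) = -Σ p(x,y) log p(x,y) = 2.5850 bits

Right side — compute H(Y|X) from the conditional distributions:
P(X) = (1/2, 1/2), so H(X) = 1.0000 bits
H(Y|X) = Σ_x P(X=x) · H(Y|X=x):
  P(Y|X=0) = (1/3, 1/3, 1/3), H(Y|X=0) = 1.5850, weight P(X=0) = 1/2
  P(Y|X=1) = (1/3, 1/3, 1/3), H(Y|X=1) = 1.5850, weight P(X=1) = 1/2
H(Y|X) = 1.5850 bits

H(X) + H(Y|X) = 1.0000 + 1.5850 = 2.5850 bits

Both sides equal 2.5850 bits. ✓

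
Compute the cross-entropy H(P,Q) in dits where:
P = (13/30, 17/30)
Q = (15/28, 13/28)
0.3063 dits

Cross-entropy: H(P,Q) = -Σ p(x) log q(x)

Alternatively: H(P,Q) = H(P) + D_KL(P||Q)
H(P) = 0.2972 dits
D_KL(P||Q) = 0.0091 dits

H(P,Q) = 0.2972 + 0.0091 = 0.3063 dits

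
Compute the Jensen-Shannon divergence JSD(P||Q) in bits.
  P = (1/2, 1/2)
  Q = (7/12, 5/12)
0.0051 bits

Jensen-Shannon divergence is:
JSD(P||Q) = 0.5 × D_KL(P||M) + 0.5 × D_KL(Q||M)
where M = 0.5 × (P + Q) is the mixture distribution.

M = 0.5 × (1/2, 1/2) + 0.5 × (7/12, 5/12) = (13/24, 11/24)

D_KL(P||M) = 0.0050 bits
D_KL(Q||M) = 0.0051 bits

JSD(P||Q) = 0.5 × 0.0050 + 0.5 × 0.0051 = 0.0051 bits

Unlike KL divergence, JSD is symmetric and bounded: 0 ≤ JSD ≤ log(2).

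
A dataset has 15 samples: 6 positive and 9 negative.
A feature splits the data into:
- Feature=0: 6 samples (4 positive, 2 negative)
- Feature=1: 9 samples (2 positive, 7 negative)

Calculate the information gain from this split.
0.1451 bits

Information Gain = H(Y) - H(Y|Feature)

Before split:
P(positive) = 6/15 = 0.4000
H(Y) = 0.9710 bits

After split:
Feature=0: H = 0.9183 bits (weight = 6/15)
Feature=1: H = 0.7642 bits (weight = 9/15)
H(Y|Feature) = (6/15)×0.9183 + (9/15)×0.7642 = 0.8258 bits

Information Gain = 0.9710 - 0.8258 = 0.1451 bits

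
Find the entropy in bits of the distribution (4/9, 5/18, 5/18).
1.5466 bits

Shannon entropy is H(X) = -Σ p(x) log p(x).

For P = (4/9, 5/18, 5/18):
H = -4/9 × log_2(4/9) -5/18 × log_2(5/18) -5/18 × log_2(5/18)
H = 1.5466 bits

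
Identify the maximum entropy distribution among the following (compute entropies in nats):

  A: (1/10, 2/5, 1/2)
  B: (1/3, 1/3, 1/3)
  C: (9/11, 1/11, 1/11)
B

For a discrete distribution over n outcomes, entropy is maximized by the uniform distribution.

Computing entropies:
H(A) = 0.9433 nats
H(B) = 1.0986 nats
H(C) = 0.6002 nats

The uniform distribution (where all probabilities equal 1/3) achieves the maximum entropy of log_e(3) = 1.0986 nats.

Distribution B has the highest entropy.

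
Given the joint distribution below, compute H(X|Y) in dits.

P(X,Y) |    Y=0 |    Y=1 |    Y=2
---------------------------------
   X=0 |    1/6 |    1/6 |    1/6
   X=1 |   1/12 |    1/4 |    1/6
0.2912 dits

Using the chain rule: H(X|Y) = H(X,Y) - H(Y)

First, compute H(X,Y) = 0.7592 dits

Marginal P(Y) = (1/4, 5/12, 1/3)
H(Y) = 0.4680 dits

H(X|Y) = H(X,Y) - H(Y) = 0.7592 - 0.4680 = 0.2912 dits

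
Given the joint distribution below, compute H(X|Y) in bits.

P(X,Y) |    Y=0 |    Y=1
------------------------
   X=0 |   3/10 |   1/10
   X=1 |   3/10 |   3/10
0.9245 bits

Using the chain rule: H(X|Y) = H(X,Y) - H(Y)

First, compute H(X,Y) = 1.8955 bits

Marginal P(Y) = (3/5, 2/5)
H(Y) = 0.9710 bits

H(X|Y) = H(X,Y) - H(Y) = 1.8955 - 0.9710 = 0.9245 bits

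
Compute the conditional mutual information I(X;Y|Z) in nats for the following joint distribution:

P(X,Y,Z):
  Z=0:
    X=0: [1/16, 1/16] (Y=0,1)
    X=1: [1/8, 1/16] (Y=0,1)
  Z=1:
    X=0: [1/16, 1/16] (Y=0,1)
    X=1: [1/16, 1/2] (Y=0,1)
0.0474 nats

Conditional mutual information: I(X;Y|Z) = H(X|Z) + H(Y|Z) - H(X,Y|Z)

H(Z) = 0.6211
H(X,Z) = 1.1574 → H(X|Z) = 0.5363
H(Y,Z) = 1.1574 → H(Y|Z) = 0.5363
H(X,Y,Z) = 1.6462 → H(X,Y|Z) = 1.0251

I(X;Y|Z) = 0.5363 + 0.5363 - 1.0251 = 0.0474 nats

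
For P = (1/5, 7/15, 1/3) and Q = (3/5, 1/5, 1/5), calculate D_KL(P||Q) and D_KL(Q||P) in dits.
D_KL(P||Q) = 0.1502, D_KL(Q||P) = 0.1683

KL divergence is not symmetric: D_KL(P||Q) ≠ D_KL(Q||P) in general.

D_KL(P||Q) = 0.1502 dits
D_KL(Q||P) = 0.1683 dits

No, they are not equal!

This asymmetry is why KL divergence is not a true distance metric.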